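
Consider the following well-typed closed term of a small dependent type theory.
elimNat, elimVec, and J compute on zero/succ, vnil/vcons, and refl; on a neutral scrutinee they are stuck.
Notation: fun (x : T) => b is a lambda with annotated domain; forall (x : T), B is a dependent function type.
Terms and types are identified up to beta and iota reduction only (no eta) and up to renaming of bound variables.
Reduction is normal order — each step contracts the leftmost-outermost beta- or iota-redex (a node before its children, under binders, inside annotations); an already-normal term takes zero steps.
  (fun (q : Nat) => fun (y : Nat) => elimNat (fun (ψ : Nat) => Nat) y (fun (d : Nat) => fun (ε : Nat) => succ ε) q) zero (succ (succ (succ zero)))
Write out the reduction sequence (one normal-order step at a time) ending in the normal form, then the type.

normal-order reduction:
  (fun (q : Nat) => fun (y : Nat) => elimNat (fun (ψ : Nat) => Nat) y (fun (d : Nat) => fun (ε : Nat) => succ ε) q) zero (succ (succ (succ zero)))
  ~> (fun (q : Nat) => elimNat (fun (y : Nat) => Nat) q (fun (ψ : Nat) => fun (d : Nat) => succ d) zero) (succ (succ (succ zero)))
  ~> elimNat (fun (q : Nat) => Nat) (succ (succ (succ zero))) (fun (y : Nat) => fun (ψ : Nat) => succ ψ) zero
  ~> succ (succ (succ zero))
inferred type:
  Nat


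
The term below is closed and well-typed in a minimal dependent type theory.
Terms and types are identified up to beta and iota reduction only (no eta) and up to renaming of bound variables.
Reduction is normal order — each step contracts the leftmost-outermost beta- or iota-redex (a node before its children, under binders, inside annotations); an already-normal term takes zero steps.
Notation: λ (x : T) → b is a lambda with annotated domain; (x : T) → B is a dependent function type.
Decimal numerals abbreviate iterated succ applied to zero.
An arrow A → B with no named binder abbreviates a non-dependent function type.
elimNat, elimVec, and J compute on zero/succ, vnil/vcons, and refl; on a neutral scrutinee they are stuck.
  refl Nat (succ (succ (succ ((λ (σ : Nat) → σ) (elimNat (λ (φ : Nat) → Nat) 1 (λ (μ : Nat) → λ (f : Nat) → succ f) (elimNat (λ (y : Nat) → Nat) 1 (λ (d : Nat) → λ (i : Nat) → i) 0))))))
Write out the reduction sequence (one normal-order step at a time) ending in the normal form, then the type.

normal-order reduction sequence:
  refl Nat (succ (succ (succ ((λ (σ : Nat) → σ) (elimNat (λ (φ : Nat) → Nat) 1 (λ (μ : Nat) → λ (f : Nat) → succ f) (elimNat (λ (y : Nat) → Nat) 1 (λ (d : Nat) → λ (i : Nat) → i) 0))))))
  ~> refl Nat (succ (succ (succ (elimNat (λ (σ : Nat) → Nat) 1 (λ (φ : Nat) → λ (μ : Nat) → succ μ) (elimNat (λ (f : Nat) → Nat) 1 (λ (y : Nat) → λ (d : Nat) → d) 0)))))
  ~> refl Nat (succ (succ (succ (elimNat (λ (σ : Nat) → Nat) 1 (λ (φ : Nat) → λ (μ : Nat) → succ μ) 1))))
  ~> refl Nat (succ (succ (succ ((λ (σ : Nat) → λ (φ : Nat) → succ φ) 0 (elimNat (λ (μ : Nat) → Nat) 1 (λ (f : Nat) → λ (y : Nat) → succ y) 0)))))
  ~> refl Nat (succ (succ (succ ((λ (σ : Nat) → succ σ) (elimNat (λ (φ : Nat) → Nat) 1 (λ (μ : Nat) → λ (f : Nat) → succ f) 0)))))
  ~> refl Nat (succ (succ (succ (succ (elimNat (λ (σ : Nat) → Nat) 1 (λ (φ : Nat) → λ (μ : Nat) → succ μ) 0)))))
  ~> refl Nat 5
type:
  Eq Nat 5 5


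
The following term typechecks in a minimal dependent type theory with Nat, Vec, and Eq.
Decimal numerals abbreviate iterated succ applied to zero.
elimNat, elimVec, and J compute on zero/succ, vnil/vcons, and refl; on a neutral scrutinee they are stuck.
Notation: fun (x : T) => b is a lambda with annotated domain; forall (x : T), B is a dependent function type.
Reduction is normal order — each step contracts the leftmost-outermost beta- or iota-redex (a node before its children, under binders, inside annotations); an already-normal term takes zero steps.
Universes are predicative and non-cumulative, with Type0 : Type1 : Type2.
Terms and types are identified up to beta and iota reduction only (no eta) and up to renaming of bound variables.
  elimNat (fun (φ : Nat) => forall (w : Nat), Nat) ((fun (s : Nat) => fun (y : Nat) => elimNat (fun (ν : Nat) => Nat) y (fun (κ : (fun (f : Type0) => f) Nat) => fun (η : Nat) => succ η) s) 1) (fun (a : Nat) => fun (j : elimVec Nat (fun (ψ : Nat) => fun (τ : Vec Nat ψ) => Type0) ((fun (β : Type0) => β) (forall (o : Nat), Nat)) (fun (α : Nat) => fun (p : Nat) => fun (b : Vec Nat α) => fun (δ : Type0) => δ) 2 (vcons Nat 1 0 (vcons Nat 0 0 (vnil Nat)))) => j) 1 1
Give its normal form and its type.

resulting normal form:
  2
the term's type:
  Nat
observation: the first redex contracted is an elimNat iota-redex; the normal form is reached in 10 normal-order steps.


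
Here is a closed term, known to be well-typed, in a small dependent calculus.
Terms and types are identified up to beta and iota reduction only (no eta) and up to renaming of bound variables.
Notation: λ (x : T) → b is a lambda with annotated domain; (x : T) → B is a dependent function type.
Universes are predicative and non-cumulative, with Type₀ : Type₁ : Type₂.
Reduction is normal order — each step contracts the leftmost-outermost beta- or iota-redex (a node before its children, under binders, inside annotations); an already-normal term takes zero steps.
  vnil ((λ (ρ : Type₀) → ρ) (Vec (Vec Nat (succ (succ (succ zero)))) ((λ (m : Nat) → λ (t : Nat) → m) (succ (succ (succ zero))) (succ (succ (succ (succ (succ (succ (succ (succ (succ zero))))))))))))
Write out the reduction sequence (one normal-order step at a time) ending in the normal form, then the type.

normal-order reduction sequence:
  vnil ((λ (ρ : Type₀) → ρ) (Vec (Vec Nat (succ (succ (succ zero)))) ((λ (m : Nat) → λ (t : Nat) → m) (succ (succ (succ zero))) (succ (succ (succ (succ (succ (succ (succ (succ (succ zero))))))))))))
  ~> vnil (Vec (Vec Nat (succ (succ (succ zero)))) ((λ (ρ : Nat) → λ (m : Nat) → ρ) (succ (succ (succ zero))) (succ (succ (succ (succ (succ (succ (succ (succ (succ zero)))))))))))
  ~> vnil (Vec (Vec Nat (succ (succ (succ zero)))) ((λ (ρ : Nat) → succ (succ (succ zero))) (succ (succ (succ (succ (succ (succ (succ (succ (succ zero)))))))))))
  ~> vnil (Vec (Vec Nat (succ (succ (succ zero)))) (succ (succ (succ zero))))
type:
  Vec (Vec (Vec Nat (succ (succ (succ zero)))) (succ (succ (succ zero)))) zero


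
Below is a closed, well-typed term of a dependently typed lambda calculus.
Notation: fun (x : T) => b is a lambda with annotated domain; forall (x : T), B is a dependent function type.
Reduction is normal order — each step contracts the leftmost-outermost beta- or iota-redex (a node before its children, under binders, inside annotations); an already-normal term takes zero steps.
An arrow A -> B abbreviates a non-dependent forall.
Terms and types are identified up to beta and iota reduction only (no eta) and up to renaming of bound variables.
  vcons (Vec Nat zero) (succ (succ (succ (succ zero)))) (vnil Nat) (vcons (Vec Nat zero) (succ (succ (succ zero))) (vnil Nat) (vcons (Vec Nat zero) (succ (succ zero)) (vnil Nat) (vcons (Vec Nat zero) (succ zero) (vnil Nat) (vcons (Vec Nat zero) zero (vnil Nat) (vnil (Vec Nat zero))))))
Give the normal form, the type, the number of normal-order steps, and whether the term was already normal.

resulting normal form:
  vcons (Vec Nat zero) (succ (succ (succ (succ zero)))) (vnil Nat) (vcons (Vec Nat zero) (succ (succ (succ zero))) (vnil Nat) (vcons (Vec Nat zero) (succ (succ zero)) (vnil Nat) (vcons (Vec Nat zero) (succ zero) (vnil Nat) (vcons (Vec Nat zero) zero (vnil Nat) (vnil (Vec Nat zero))))))
inferred type:
  Vec (Vec Nat zero) (succ (succ (succ (succ (succ zero)))))
normal-order step count: 0
started in normal form: yes


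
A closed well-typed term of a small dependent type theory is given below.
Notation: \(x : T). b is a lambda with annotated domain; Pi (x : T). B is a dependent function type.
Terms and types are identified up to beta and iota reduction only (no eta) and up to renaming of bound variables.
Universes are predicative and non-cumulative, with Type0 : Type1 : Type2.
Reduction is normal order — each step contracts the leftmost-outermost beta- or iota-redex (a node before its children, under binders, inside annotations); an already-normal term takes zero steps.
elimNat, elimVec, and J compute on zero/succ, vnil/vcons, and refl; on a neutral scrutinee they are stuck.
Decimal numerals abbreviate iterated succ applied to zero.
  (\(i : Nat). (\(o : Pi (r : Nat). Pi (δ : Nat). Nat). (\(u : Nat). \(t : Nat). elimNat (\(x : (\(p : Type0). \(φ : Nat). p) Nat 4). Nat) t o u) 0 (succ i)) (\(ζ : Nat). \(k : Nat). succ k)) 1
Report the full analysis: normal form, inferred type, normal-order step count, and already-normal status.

reduced normal form:
  2
type:
  Nat
reduction steps (normal order): 5
started in normal form: no
first redex: a beta-redex


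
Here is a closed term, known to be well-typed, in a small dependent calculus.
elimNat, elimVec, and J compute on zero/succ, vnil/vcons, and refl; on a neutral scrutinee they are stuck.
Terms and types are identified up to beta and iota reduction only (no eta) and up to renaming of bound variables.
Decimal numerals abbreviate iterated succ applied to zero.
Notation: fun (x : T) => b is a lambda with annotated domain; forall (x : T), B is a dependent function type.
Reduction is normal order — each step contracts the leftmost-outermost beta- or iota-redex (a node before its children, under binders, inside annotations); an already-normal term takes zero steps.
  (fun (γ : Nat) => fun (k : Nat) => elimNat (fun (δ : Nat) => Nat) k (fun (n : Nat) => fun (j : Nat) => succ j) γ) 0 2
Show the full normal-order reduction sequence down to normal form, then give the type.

normal-order reduction sequence:
  (fun (γ : Nat) => fun (k : Nat) => elimNat (fun (δ : Nat) => Nat) k (fun (n : Nat) => fun (j : Nat) => succ j) γ) 0 2
  ~> (fun (γ : Nat) => elimNat (fun (k : Nat) => Nat) γ (fun (δ : Nat) => fun (n : Nat) => succ n) 0) 2
  ~> elimNat (fun (γ : Nat) => Nat) 2 (fun (k : Nat) => fun (δ : Nat) => succ δ) 0
  ~> 2
inferred type:
  Nat


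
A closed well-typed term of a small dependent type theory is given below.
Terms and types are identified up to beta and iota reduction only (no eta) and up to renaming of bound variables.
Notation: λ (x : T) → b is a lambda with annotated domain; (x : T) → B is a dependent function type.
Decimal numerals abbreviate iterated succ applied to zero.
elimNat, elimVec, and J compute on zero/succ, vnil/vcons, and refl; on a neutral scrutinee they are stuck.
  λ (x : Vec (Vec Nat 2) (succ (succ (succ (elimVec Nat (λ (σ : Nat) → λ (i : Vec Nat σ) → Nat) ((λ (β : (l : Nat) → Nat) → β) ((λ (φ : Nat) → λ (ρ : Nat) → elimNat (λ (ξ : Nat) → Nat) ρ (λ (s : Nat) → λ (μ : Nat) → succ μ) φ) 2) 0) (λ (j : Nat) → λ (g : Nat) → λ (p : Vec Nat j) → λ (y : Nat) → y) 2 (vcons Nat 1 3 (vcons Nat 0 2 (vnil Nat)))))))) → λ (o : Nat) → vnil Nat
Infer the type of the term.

inferred type:
  (x : Vec (Vec Nat 2) 5) → (σ : Nat) → Vec Nat 0


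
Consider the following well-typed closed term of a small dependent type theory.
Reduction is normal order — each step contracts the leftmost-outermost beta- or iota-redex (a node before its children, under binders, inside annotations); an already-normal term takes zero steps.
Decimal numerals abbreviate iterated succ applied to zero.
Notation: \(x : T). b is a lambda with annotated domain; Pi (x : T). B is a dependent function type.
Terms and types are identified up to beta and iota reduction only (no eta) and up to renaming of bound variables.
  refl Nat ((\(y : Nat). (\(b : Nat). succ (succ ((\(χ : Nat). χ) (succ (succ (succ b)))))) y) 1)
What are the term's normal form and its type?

resulting normal form:
  refl Nat 6
inferred type:
  Eq Nat 6 6


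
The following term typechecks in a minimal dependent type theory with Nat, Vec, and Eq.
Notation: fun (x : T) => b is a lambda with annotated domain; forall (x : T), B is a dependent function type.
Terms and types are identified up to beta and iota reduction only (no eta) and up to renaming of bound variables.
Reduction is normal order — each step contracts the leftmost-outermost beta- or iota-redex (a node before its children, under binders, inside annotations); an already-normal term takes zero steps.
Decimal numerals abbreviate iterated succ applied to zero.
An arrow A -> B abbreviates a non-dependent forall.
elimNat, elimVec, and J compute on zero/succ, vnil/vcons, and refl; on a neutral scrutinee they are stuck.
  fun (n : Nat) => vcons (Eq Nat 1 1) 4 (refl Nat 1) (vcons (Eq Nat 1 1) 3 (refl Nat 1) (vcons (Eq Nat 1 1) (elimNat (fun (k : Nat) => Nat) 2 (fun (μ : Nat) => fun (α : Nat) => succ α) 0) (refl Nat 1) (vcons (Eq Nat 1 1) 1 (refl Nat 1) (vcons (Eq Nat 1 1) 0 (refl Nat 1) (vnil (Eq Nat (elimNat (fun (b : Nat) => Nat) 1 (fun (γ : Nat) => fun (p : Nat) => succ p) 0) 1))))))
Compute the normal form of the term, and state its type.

normal form:
  fun (n : Nat) => vcons (Eq Nat 1 1) 4 (refl Nat 1) (vcons (Eq Nat 1 1) 3 (refl Nat 1) (vcons (Eq Nat 1 1) 2 (refl Nat 1) (vcons (Eq Nat 1 1) 1 (refl Nat 1) (vcons (Eq Nat 1 1) 0 (refl Nat 1) (vnil (Eq Nat 1 1))))))
the term's type:
  Nat -> Vec (Eq Nat 1 1) 5
observation: 2 normal-order steps normalize the term, beginning with an elimNat iota-redex.


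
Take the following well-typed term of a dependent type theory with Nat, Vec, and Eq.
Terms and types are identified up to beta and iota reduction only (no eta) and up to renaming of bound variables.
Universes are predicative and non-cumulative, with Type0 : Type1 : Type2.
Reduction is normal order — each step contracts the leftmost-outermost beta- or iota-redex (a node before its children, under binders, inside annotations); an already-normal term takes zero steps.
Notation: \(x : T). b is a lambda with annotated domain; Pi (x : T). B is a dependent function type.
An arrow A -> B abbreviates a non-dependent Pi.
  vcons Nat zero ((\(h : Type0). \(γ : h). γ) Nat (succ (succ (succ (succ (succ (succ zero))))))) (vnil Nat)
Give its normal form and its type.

normal form:
  vcons Nat zero (succ (succ (succ (succ (succ (succ zero)))))) (vnil Nat)
type:
  Vec Nat (succ zero)


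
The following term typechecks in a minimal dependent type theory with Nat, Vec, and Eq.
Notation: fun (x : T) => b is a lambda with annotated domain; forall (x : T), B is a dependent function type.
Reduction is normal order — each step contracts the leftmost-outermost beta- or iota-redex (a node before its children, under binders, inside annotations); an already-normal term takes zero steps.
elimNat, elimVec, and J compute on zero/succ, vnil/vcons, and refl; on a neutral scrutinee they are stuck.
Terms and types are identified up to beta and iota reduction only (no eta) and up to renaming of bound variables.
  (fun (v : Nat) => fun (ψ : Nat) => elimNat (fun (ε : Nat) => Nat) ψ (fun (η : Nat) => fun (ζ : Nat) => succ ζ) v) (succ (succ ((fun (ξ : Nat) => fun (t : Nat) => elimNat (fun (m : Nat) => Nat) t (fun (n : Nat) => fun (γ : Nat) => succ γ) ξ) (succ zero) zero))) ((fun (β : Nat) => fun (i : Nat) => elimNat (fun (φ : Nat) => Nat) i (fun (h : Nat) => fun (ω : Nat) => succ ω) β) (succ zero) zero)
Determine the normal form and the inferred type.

reduced normal form:
  succ (succ (succ (succ zero)))
inferred type:
  Nat


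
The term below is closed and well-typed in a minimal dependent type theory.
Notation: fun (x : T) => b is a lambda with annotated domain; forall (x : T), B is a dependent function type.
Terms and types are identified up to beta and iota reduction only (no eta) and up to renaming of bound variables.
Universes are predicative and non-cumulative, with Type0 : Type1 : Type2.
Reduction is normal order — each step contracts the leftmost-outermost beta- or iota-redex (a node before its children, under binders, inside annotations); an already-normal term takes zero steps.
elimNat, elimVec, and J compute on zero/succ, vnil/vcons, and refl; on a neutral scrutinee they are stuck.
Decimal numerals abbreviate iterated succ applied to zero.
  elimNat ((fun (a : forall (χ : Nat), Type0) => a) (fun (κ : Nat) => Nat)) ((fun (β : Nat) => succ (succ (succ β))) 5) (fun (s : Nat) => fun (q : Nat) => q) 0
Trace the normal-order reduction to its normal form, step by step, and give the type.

normal-order reduction:
  elimNat ((fun (a : forall (χ : Nat), Type0) => a) (fun (κ : Nat) => Nat)) ((fun (β : Nat) => succ (succ (succ β))) 5) (fun (s : Nat) => fun (q : Nat) => q) 0
  ~> (fun (a : Nat) => succ (succ (succ a))) 5
  ~> 8
the term's type:
  Nat


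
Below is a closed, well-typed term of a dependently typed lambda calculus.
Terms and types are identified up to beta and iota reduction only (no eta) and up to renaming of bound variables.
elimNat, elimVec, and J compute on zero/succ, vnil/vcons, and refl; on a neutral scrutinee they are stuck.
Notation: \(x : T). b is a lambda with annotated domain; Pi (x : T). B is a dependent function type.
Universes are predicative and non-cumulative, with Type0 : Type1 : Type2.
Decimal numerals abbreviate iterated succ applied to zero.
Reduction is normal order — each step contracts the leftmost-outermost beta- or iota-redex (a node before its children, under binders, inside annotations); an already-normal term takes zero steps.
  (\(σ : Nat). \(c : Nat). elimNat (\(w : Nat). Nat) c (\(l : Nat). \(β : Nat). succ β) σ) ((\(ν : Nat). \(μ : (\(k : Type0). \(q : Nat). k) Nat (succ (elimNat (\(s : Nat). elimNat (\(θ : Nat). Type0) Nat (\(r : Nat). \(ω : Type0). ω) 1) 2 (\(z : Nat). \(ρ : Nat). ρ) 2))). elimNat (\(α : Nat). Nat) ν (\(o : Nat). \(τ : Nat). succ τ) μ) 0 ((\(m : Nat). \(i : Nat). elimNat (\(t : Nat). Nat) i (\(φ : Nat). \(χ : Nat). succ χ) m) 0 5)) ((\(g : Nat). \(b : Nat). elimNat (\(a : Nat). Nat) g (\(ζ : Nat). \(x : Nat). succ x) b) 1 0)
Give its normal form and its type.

resulting normal form:
  6
inferred type:
  Nat


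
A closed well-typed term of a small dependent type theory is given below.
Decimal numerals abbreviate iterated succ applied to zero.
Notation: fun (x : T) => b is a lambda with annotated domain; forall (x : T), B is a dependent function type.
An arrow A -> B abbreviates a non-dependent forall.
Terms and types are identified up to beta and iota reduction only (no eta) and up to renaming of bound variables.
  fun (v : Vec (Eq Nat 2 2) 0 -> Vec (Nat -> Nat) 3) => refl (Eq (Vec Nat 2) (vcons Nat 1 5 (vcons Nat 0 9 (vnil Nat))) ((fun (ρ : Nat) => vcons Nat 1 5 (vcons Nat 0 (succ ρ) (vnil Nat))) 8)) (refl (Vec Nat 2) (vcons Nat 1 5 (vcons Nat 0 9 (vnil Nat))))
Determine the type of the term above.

the term's type:
  (Vec (Eq Nat 2 2) 0 -> Vec (Nat -> Nat) 3) -> Eq (Eq (Vec Nat 2) (vcons Nat 1 5 (vcons Nat 0 9 (vnil Nat))) (vcons Nat 1 5 (vcons Nat 0 9 (vnil Nat)))) (refl (Vec Nat 2) (vcons Nat 1 5 (vcons Nat 0 9 (vnil Nat)))) (refl (Vec Nat 2) (vcons Nat 1 5 (vcons Nat 0 9 (vnil Nat))))


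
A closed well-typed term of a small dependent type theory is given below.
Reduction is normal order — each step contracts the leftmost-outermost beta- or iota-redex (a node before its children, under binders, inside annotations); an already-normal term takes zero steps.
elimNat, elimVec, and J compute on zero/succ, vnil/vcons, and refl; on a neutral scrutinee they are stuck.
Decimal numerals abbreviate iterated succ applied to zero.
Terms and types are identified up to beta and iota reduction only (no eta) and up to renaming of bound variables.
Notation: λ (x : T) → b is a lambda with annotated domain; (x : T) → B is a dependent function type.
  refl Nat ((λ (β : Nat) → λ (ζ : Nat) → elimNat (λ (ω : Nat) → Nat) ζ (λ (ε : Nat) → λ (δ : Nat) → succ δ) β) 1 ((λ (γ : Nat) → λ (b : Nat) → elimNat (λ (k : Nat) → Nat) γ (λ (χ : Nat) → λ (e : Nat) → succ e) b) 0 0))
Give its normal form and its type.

reduced normal form:
  refl Nat 1
the term's type:
  Eq Nat 1 1


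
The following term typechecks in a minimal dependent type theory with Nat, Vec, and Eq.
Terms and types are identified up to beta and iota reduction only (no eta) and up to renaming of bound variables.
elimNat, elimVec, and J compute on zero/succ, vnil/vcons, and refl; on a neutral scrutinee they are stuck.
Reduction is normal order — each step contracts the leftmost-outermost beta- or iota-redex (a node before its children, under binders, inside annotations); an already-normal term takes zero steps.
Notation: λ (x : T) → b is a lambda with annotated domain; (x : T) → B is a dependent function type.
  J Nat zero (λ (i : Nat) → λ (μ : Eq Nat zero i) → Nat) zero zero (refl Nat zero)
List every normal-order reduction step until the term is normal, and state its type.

normal-order reduction sequence:
  J Nat zero (λ (i : Nat) → λ (μ : Eq Nat zero i) → Nat) zero zero (refl Nat zero)
  ~> zero
the term's type:
  Nat


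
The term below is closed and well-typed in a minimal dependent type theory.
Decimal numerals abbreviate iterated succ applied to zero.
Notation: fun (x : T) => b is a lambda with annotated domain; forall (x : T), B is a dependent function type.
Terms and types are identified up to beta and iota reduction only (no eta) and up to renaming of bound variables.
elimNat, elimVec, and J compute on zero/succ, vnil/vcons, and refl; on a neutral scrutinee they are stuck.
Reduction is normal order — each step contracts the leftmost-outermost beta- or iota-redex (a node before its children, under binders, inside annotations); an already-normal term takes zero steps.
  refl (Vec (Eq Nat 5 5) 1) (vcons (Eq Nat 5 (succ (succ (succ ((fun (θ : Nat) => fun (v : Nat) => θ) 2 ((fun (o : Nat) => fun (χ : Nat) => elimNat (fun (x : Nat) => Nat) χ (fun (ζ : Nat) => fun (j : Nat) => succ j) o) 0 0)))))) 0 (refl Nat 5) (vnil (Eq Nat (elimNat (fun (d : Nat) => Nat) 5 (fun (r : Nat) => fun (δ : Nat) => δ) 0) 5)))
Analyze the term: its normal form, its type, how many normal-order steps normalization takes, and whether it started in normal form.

normal form:
  refl (Vec (Eq Nat 5 5) 1) (vcons (Eq Nat 5 5) 0 (refl Nat 5) (vnil (Eq Nat 5 5)))
type:
  Eq (Vec (Eq Nat 5 5) 1) (vcons (Eq Nat 5 5) 0 (refl Nat 5) (vnil (Eq Nat 5 5))) (vcons (Eq Nat 5 5) 0 (refl Nat 5) (vnil (Eq Nat 5 5)))
steps to reach normal form (normal order): 3
already normal: no
first contracted redex: a beta-redex


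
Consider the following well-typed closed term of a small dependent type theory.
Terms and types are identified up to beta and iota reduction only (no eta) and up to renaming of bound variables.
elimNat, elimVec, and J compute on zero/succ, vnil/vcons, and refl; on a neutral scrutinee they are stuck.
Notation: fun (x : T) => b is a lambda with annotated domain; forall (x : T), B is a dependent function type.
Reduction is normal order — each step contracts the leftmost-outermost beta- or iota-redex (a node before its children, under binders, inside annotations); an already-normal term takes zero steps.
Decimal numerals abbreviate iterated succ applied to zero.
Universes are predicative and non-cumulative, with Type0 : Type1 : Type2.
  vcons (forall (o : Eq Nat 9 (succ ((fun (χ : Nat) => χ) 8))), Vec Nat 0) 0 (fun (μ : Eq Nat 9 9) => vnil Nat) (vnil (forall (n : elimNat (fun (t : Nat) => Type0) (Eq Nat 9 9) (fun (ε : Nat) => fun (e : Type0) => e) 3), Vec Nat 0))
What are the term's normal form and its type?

resulting normal form:
  vcons (forall (o : Eq Nat 9 9), Vec Nat 0) 0 (fun (χ : Eq Nat 9 9) => vnil Nat) (vnil (forall (μ : Eq Nat 9 9), Vec Nat 0))
inferred type:
  Vec (forall (o : Eq Nat 9 9), Vec Nat 0) 1


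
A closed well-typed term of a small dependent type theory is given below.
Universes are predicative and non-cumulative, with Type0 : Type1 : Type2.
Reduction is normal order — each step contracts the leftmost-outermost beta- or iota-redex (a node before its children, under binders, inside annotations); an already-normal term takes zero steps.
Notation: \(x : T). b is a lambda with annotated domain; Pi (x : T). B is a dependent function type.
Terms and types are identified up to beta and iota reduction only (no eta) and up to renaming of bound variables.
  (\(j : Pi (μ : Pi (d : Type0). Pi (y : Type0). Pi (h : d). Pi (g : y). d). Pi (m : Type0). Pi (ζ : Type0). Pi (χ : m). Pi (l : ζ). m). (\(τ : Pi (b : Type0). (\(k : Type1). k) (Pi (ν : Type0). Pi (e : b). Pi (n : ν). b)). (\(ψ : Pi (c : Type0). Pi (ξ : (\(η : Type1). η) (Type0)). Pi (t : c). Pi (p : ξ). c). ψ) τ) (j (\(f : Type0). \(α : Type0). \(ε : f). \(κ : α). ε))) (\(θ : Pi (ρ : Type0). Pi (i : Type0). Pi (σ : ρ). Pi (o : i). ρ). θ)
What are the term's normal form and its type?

normal form:
  \(j : Type0). \(μ : Type0). \(d : j). \(y : μ). d
type:
  Pi (j : Type0). Pi (μ : Type0). Pi (d : j). Pi (y : μ). j
observation: normalization takes exactly 4 steps under the normal-order strategy.


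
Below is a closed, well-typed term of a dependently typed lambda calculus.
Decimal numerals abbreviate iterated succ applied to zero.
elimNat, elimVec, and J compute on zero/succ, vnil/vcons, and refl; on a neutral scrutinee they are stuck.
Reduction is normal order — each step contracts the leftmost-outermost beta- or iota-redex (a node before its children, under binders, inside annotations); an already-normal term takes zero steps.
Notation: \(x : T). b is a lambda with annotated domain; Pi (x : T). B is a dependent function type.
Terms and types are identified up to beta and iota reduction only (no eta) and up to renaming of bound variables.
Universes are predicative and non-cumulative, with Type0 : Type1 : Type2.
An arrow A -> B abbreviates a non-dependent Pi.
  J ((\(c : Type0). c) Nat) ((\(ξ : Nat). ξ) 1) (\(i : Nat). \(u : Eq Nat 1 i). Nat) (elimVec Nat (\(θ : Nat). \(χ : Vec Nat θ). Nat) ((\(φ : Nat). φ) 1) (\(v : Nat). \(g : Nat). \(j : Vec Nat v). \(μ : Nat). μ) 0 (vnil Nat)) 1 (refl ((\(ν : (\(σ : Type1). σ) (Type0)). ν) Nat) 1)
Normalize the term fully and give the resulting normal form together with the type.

normal form:
  1
type:
  Nat


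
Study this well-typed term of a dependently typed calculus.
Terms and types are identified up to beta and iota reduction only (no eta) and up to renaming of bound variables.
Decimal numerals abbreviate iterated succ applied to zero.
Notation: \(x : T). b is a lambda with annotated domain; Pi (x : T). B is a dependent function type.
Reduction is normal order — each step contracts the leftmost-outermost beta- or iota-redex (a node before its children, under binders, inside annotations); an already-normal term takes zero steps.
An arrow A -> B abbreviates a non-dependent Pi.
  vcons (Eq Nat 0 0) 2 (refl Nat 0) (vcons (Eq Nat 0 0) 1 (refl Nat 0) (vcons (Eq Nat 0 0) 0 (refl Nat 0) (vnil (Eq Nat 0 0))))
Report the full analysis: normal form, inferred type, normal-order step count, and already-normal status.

reduced normal form:
  vcons (Eq Nat 0 0) 2 (refl Nat 0) (vcons (Eq Nat 0 0) 1 (refl Nat 0) (vcons (Eq Nat 0 0) 0 (refl Nat 0) (vnil (Eq Nat 0 0))))
inferred type:
  Vec (Eq Nat 0 0) 3
normal-order step count: 0
already normal: yes


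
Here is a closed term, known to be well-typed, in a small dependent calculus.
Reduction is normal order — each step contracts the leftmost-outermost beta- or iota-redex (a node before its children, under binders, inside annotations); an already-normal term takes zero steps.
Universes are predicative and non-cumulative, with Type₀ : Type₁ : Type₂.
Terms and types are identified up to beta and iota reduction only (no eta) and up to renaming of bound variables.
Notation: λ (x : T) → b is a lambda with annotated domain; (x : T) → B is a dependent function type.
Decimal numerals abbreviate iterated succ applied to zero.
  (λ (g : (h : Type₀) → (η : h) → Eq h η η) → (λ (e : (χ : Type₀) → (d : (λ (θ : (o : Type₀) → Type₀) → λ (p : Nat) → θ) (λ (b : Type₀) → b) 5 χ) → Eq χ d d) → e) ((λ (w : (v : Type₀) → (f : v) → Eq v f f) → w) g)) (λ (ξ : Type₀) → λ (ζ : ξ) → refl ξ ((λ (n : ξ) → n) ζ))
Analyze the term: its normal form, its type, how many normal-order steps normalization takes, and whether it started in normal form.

reduced normal form:
  λ (g : Type₀) → λ (h : g) → refl g h
the term's type:
  (g : Type₀) → (h : g) → Eq g h h
reduction steps (normal order): 4
started in normal form: no
first contracted redex: a beta-redex


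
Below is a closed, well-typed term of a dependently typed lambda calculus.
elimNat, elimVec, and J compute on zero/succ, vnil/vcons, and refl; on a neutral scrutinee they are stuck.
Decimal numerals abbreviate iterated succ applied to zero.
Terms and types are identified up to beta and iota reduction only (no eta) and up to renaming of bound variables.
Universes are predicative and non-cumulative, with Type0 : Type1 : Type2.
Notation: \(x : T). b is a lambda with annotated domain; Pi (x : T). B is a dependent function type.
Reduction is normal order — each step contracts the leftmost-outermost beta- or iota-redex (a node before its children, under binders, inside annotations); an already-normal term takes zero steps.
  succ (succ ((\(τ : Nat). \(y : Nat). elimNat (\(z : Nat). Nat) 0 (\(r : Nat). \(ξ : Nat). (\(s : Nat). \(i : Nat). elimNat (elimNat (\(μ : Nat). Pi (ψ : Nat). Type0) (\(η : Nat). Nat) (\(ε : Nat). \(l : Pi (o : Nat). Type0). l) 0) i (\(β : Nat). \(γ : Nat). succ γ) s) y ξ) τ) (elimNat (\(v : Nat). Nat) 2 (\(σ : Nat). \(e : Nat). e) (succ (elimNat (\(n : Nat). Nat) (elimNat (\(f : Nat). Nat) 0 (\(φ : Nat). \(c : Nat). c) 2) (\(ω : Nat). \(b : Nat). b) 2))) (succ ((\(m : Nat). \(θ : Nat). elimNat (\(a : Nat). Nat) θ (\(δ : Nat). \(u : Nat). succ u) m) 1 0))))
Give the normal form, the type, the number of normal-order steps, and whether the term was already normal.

reduced normal form:
  6
type:
  Nat
normal-order step count: 43
already normal: no
first redex: a beta-redex


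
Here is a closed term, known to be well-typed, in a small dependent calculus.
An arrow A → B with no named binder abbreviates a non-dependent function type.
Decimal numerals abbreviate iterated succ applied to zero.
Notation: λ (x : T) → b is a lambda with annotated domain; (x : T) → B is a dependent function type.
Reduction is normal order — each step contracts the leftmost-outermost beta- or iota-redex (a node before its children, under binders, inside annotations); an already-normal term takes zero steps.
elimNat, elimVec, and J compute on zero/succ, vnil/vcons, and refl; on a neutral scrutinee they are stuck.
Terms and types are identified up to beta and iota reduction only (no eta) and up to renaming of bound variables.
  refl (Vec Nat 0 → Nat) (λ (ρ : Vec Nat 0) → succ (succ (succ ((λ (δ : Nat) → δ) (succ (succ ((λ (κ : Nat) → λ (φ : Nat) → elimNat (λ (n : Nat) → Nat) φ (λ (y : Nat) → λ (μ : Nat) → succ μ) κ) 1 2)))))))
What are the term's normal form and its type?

resulting normal form:
  refl (Vec Nat 0 → Nat) (λ (ρ : Vec Nat 0) → 8)
inferred type:
  Eq (Vec Nat 0 → Nat) (λ (ρ : Vec Nat 0) → 8) (λ (δ : Vec Nat 0) → 8)


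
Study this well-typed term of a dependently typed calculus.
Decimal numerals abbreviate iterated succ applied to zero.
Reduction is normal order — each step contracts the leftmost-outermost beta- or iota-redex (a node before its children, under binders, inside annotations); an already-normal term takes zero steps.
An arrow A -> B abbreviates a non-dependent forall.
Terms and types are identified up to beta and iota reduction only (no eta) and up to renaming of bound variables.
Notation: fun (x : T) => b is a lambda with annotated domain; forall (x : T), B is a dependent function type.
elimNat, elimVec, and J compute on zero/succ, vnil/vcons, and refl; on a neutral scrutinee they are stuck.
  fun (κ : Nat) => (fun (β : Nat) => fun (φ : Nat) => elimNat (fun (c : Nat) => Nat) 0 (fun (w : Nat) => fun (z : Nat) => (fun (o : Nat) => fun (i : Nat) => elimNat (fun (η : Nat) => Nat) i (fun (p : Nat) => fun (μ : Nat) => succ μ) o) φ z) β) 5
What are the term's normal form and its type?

reduced normal form:
  fun (κ : Nat) => fun (β : Nat) => elimNat (fun (φ : Nat) => Nat) (elimNat (fun (c : Nat) => Nat) (elimNat (fun (w : Nat) => Nat) (elimNat (fun (z : Nat) => Nat) (elimNat (fun (o : Nat) => Nat) 0 (fun (i : Nat) => fun (η : Nat) => succ η) β) (fun (p : Nat) => fun (μ : Nat) => succ μ) β) (fun (g : Nat) => fun (a : Nat) => succ a) β) (fun (f : Nat) => fun (e : Nat) => succ e) β) (fun (q : Nat) => fun (δ : Nat) => succ δ) β
inferred type:
  Nat -> Nat -> Nat
observation: the leftmost-outermost redex is a beta-redex, and normalization takes 27 steps.


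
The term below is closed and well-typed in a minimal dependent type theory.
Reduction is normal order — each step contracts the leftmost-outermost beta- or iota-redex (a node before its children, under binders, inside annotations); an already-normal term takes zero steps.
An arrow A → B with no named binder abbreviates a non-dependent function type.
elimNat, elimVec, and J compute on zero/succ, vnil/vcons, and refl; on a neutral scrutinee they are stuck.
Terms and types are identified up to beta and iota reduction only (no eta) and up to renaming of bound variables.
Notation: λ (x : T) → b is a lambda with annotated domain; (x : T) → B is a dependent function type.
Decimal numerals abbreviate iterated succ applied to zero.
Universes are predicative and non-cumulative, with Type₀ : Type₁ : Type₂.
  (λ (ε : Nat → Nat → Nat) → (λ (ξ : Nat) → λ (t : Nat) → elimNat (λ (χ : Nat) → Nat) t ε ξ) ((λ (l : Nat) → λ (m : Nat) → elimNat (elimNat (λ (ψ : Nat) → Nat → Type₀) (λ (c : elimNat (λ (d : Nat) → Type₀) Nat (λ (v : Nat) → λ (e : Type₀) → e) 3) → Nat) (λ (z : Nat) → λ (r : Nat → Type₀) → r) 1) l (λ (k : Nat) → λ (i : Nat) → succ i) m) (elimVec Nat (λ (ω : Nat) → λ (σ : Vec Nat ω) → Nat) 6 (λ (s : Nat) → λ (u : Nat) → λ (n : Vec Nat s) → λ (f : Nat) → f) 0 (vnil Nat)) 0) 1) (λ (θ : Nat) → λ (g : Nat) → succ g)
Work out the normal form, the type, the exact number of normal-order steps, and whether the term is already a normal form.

reduced normal form:
  7
type:
  Nat
normal-order step count: 26
term was already normal: no
first redex: a beta-redex


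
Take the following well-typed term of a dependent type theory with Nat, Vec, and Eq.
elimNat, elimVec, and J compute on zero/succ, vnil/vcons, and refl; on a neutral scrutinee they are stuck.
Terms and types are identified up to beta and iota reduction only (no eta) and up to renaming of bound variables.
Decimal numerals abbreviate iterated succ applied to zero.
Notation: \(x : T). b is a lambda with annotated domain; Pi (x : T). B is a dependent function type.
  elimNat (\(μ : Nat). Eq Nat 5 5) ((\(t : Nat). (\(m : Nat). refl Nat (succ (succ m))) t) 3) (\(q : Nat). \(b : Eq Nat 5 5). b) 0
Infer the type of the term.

inferred type:
  Eq Nat 5 5


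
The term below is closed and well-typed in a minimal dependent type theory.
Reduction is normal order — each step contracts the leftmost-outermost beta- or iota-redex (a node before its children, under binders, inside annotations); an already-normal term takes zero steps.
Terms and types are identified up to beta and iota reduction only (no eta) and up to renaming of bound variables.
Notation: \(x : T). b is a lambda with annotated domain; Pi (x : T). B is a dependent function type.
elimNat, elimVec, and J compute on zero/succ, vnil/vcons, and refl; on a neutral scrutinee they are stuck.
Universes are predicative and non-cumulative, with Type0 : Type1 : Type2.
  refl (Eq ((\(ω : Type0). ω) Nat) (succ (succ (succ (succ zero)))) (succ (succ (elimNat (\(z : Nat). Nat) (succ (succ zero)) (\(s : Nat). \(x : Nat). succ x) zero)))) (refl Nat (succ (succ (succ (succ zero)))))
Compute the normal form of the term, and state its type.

resulting normal form:
  refl (Eq Nat (succ (succ (succ (succ zero)))) (succ (succ (succ (succ zero))))) (refl Nat (succ (succ (succ (succ zero)))))
the term's type:
  Eq (Eq Nat (succ (succ (succ (succ zero)))) (succ (succ (succ (succ zero))))) (refl Nat (succ (succ (succ (succ zero))))) (refl Nat (succ (succ (succ (succ zero)))))


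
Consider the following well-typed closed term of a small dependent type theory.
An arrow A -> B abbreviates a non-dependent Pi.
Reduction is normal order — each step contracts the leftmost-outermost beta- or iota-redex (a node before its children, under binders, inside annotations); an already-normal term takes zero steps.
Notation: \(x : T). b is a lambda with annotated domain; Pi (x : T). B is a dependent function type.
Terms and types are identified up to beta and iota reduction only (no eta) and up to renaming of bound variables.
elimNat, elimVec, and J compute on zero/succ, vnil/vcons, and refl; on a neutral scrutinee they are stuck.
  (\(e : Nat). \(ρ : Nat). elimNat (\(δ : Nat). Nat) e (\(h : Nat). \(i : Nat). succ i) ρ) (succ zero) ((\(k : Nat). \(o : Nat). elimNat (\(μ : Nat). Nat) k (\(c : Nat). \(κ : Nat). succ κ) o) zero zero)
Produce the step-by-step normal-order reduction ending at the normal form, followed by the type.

normal-order reduction:
  (\(e : Nat). \(ρ : Nat). elimNat (\(δ : Nat). Nat) e (\(h : Nat). \(i : Nat). succ i) ρ) (succ zero) ((\(k : Nat). \(o : Nat). elimNat (\(μ : Nat). Nat) k (\(c : Nat). \(κ : Nat). succ κ) o) zero zero)
  ~> (\(e : Nat). elimNat (\(ρ : Nat). Nat) (succ zero) (\(δ : Nat). \(h : Nat). succ h) e) ((\(i : Nat). \(k : Nat). elimNat (\(o : Nat). Nat) i (\(μ : Nat). \(c : Nat). succ c) k) zero zero)
  ~> elimNat (\(e : Nat). Nat) (succ zero) (\(ρ : Nat). \(δ : Nat). succ δ) ((\(h : Nat). \(i : Nat). elimNat (\(k : Nat). Nat) h (\(o : Nat). \(μ : Nat). succ μ) i) zero zero)
  ~> elimNat (\(e : Nat). Nat) (succ zero) (\(ρ : Nat). \(δ : Nat). succ δ) ((\(h : Nat). elimNat (\(i : Nat). Nat) zero (\(k : Nat). \(o : Nat). succ o) h) zero)
  ~> elimNat (\(e : Nat). Nat) (succ zero) (\(ρ : Nat). \(δ : Nat). succ δ) (elimNat (\(h : Nat). Nat) zero (\(i : Nat). \(k : Nat). succ k) zero)
  ~> elimNat (\(e : Nat). Nat) (succ zero) (\(ρ : Nat). \(δ : Nat). succ δ) zero
  ~> succ zero
type:
  Nat


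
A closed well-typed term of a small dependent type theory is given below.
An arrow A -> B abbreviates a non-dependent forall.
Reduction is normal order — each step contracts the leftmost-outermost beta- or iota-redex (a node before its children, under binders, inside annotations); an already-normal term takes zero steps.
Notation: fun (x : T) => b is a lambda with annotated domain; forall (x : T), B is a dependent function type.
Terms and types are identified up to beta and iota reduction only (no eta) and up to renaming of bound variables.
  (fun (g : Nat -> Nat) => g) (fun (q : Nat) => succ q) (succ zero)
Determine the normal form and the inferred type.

resulting normal form:
  succ (succ zero)
the term's type:
  Nat
observation: reduction starts at a beta-redex, and 2 normal-order steps reach the normal form.


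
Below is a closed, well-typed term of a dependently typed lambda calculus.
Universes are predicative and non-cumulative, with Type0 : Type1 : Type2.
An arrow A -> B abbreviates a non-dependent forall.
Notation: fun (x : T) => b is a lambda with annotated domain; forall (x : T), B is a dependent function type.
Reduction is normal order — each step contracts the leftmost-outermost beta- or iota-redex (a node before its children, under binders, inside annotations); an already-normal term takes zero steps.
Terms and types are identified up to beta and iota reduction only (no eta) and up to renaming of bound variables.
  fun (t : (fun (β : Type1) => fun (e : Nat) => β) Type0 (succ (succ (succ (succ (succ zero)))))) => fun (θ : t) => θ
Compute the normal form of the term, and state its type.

resulting normal form:
  fun (t : Type0) => fun (β : t) => β
inferred type:
  forall (t : Type0), t -> t
observation: the leftmost-outermost redex is a beta-redex, and normalization takes 2 steps.
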